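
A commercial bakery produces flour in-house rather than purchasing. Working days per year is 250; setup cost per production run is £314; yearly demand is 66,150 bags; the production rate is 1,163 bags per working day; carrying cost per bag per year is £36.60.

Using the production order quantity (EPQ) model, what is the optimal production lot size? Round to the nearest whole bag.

Daily demand d = 66,150/250 = 264.600; p = 1163; 1 − d/p = 0.77248
EPQ = √(2DS / (H(1 − d/p)))
    = √(2 × 66,150 × 314 / (36.6 × 0.77248)) ≈ 1,212.16

1,212 bags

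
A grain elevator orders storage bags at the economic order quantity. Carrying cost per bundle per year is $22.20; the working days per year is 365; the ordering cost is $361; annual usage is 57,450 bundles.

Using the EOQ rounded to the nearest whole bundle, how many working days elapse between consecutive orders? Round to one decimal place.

8.7 days

Q* = √(2·D·S / H) = √(2·57,450·361 / 22.2) = √1,868,418.9 ≈ 1,366.90 → Q = 1,367 bundles
T = Q/D × 365 days = 1,367/57,450 × 365 = 8.685 days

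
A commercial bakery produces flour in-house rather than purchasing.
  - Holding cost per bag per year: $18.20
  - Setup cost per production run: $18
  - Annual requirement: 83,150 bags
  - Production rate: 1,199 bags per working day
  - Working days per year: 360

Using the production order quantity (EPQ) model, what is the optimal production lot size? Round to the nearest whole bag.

451 bags

Daily demand d = 83,150/360 = 230.972; p = 1199; 1 − d/p = 0.80736
EPQ = √(2DS / (H(1 − d/p)))
    = √(2 × 83,150 × 18 / (18.2 × 0.80736)) ≈ 451.35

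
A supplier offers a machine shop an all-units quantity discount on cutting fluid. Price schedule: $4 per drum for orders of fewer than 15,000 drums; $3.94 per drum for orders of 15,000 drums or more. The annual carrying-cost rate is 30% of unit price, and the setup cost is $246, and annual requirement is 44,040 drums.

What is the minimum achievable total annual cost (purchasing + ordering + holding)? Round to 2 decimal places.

H₁ = 30%×$4 = $1.2000;  H₂ = 30%×$3.94 = $1.1820
EOQ₁ = √(2×44,040×246/1.2000) = 4,249.28  (< 15,000, feasible at tier 1)
EOQ₂ = √(2×44,040×246/1.1820) = 4,281.51  (< 15,000 → use Q = 15,000 at tier-2 price)
TC(tier 1 (EOQ₁), Q≈4,249.3) = $181,259.14
TC(tier 2, Q≈15,000.0) = $183,104.86
Minimum at tier 1 (EOQ₁): $181,259.14

$181,259.14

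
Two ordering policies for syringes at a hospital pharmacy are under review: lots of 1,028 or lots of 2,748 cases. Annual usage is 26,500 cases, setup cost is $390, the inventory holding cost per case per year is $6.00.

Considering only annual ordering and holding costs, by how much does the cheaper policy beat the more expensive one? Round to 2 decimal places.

$1,132.58

TC(Q) = (D/Q)S + (Q/2)H
TC(1,028) = (26,500/1,028)×390 + (1,028/2)×6 = $13,137.50
TC(2,748) = (26,500/2,748)×390 + (2,748/2)×6 = $12,004.92
Lots of 2,748 are cheaper by $1,132.58.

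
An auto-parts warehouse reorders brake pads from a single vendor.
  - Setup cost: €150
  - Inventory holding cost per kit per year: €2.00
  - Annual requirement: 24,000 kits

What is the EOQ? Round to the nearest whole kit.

2DS/H = 2·24,000·150/2 = 3,600,000.00
EOQ = √3,600,000.00 ≈ 1,897.37

1,897 kits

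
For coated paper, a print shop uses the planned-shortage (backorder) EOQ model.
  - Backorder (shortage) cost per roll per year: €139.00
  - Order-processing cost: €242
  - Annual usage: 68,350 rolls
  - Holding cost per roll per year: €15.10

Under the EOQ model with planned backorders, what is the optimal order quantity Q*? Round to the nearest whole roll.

1,558 rolls

Q* = √(2DS/H) · √((H + b)/b)
   = √(2 × 68,350 × 242 / 15.1) · √((15.1 + 139) / 139)
   = 1,480.142 × 1.0529 ≈ 1,558.47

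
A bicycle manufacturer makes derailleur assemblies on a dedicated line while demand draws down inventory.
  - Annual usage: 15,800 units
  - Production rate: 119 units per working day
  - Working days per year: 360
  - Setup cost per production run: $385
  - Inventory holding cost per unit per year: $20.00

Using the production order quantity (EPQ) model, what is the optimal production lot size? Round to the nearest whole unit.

Daily demand d = 15,800/360 = 43.889; p = 119; 1 − d/p = 0.63119
EPQ = √(2DS / (H(1 − d/p)))
    = √(2 × 15,800 × 385 / (20 × 0.63119)) ≈ 981.70

982 units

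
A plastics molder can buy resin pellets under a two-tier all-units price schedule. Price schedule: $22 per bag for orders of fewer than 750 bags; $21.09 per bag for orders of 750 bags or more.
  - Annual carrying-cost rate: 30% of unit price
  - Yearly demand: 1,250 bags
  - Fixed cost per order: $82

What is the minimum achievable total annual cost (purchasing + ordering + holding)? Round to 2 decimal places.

H₁ = 30%×$22 = $6.6000;  H₂ = 30%×$21.09 = $6.3270
EOQ₁ = √(2×1,250×82/6.6000) = 176.24  (< 750, feasible at tier 1)
EOQ₂ = √(2×1,250×82/6.3270) = 180.00  (< 750 → use Q = 750 at tier-2 price)
TC(tier 1 (EOQ₁), Q≈176.2) = $28,663.19
TC(tier 2, Q≈750.0) = $28,871.79
Minimum at tier 1 (EOQ₁): $28,663.19

$28,663.19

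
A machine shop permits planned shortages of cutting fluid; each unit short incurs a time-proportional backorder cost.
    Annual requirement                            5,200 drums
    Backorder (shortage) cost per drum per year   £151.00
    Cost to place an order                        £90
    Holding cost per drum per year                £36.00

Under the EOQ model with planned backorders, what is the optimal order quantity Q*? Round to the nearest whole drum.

Q* = √(2DS/H) · √((H + b)/b)
   = √(2 × 5,200 × 90 / 36) · √((36 + 151) / 151)
   = 161.245 × 1.1128 ≈ 179.44

179 drums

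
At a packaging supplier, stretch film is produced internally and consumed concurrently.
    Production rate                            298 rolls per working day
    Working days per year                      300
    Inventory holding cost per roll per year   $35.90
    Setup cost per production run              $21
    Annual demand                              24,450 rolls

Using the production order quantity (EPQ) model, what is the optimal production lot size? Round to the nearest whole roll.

198 rolls

Daily demand d = 24,450/300 = 81.500; p = 298; 1 − d/p = 0.72651
EPQ = √(2DS / (H(1 − d/p)))
    = √(2 × 24,450 × 21 / (35.9 × 0.72651)) ≈ 198.42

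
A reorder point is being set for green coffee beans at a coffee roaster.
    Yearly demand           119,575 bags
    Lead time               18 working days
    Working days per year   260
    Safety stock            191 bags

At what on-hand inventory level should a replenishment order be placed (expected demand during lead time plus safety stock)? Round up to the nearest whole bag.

Daily demand d = 119,575 / 260 = 459.904 bags/day
Demand during lead time = 459.904 × 18 = 8,278.27
Reorder point = 8,278.27 + 191 = 8,469.27 → round up

8,470 bags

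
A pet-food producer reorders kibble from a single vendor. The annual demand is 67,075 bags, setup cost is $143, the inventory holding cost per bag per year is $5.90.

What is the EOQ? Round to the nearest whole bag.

1,803 bags

EOQ = √(2DS/H) = √(2 × 67,075 × 143 / 5.9)
    = √(3,251,432.20) ≈ 1,803.17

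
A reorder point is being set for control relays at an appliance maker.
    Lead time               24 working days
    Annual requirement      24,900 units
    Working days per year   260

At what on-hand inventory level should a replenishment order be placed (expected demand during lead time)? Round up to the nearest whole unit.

2,299 units

Daily demand d = 24,900 / 260 = 95.769 units/day
Demand during lead time = 95.769 × 24 = 2,298.46
Reorder point = 2,298.46 → round up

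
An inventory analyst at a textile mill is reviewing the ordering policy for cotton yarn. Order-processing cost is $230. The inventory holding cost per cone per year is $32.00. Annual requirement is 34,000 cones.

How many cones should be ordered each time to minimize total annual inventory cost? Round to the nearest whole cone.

699 cones

Q* = √(2·D·S / H) = √(2·34,000·230 / 32) = √488,750.0 ≈ 699.11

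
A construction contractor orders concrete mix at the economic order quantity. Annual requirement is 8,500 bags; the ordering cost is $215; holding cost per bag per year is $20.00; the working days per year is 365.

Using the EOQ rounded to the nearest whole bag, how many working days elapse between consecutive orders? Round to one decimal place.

18.3 days

Q* = √(2·D·S / H) = √(2·8,500·215 / 20) = √182,750.0 ≈ 427.49 → Q = 427 bags
Cycle time = (working days × Q)/D = (365 × 427) / 8,500 = 18.336 days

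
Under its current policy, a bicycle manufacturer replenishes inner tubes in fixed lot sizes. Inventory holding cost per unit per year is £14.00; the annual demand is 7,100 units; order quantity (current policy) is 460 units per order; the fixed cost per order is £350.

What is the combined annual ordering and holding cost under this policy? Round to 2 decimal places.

£8,622.17

Ordering: D/Q × S = 7,100/460 × £350 = £5,402.17
Holding:  Q/2 × H = 460/2 × £14 = £3,220.00
Total = £5,402.17 + £3,220.00 = £8,622.17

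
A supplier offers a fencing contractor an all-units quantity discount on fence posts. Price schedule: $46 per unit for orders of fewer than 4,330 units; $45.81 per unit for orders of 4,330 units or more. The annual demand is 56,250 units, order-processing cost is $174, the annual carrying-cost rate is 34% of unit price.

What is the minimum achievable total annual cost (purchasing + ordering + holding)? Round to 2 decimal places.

H₁ = 34%×$46 = $15.6400;  H₂ = 34%×$45.81 = $15.5754
EOQ₁ = √(2×56,250×174/15.6400) = 1,118.75  (< 4,330, feasible at tier 1)
EOQ₂ = √(2×56,250×174/15.5754) = 1,121.07  (< 4,330 → use Q = 4,330 at tier-2 price)
TC(tier 1 (EOQ₁), Q≈1,118.7) = $2,604,997.23
TC(tier 2, Q≈4,330.0) = $2,612,793.63
Minimum at tier 1 (EOQ₁): $2,604,997.23

$2,604,997.23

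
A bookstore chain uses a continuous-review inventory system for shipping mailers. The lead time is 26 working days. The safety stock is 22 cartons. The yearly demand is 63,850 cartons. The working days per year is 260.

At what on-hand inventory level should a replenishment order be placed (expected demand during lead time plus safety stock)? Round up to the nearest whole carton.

6,407 cartons

Daily demand d = 63,850 / 260 = 245.577 cartons/day
Demand during lead time = 245.577 × 26 = 6,385.00
Reorder point = 6,385.00 + 22 = 6,407.00 → round up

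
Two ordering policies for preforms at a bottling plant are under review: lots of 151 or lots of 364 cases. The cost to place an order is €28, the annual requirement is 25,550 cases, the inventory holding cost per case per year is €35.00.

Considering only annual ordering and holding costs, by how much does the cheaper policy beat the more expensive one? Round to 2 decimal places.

Annual cost at Q: ordering D·S/Q plus holding Q·H/2.
TC(151) = (25,550/151)×28 + (151/2)×35 = €7,380.25
TC(364) = (25,550/364)×28 + (364/2)×35 = €8,335.38
Lots of 151 are cheaper by €955.14.

€955.14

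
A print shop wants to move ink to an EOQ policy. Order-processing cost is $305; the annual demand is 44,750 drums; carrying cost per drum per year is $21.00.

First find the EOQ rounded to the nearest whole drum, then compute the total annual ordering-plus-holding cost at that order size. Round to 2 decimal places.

Q* = √(2·D·S / H) = √(2·44,750·305 / 21) = √1,299,881.0 ≈ 1,140.12 → Q = 1,140 drums
Ordering: D/Q × S = 44,750/1,140 × $305 = $11,972.59
Holding:  Q/2 × H = 1,140/2 × $21 = $11,970.00
Total = $11,972.59 + $11,970.00 = $23,942.59

$23,942.59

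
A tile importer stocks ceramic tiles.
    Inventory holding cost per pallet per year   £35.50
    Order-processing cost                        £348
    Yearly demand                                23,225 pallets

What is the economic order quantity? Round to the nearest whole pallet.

675 pallets

2DS/H = 2·23,225·348/35.5 = 455,340.85
EOQ = √455,340.85 ≈ 674.79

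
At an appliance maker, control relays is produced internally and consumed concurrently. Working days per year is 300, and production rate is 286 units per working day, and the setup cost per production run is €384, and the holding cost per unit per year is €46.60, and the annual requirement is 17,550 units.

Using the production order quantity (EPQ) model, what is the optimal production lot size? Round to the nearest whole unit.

d = 17,550/300 = 58.5000 units/day;  effective holding cost H(1 − d/p) = 46.6·(1 − 58.5000/286) = 37.06818
Q* = √(2DS / H_eff) = √(2·17,550·384 / 37.06818) ≈ 603.00

603 units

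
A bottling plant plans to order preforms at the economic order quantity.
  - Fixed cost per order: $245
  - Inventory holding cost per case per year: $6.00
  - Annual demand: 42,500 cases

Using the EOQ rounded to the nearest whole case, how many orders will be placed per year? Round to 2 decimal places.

22.81 orders per year

EOQ = √(2DS/H) = √(2 × 42,500 × 245 / 6)
    = √(3,470,833.33) ≈ 1,863.02 → Q = 1,863
N = D/Q = 42,500/1,863 ≈ 22.813 orders/yr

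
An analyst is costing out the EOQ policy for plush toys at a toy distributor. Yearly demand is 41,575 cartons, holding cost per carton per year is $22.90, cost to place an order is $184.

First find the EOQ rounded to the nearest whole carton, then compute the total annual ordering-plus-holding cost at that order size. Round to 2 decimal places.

$18,717.93

Optimal lot size Q* = (2 × 41,575 × $184 / $22.9)^½ ≈ 817.38 → Q = 817 cartons
Orders/yr = 41,575/817 = 50.887; ordering cost = 50.887 × $184 = $9,363.28
Average inventory = 817/2 = 408.5; holding cost = 408.5 × $22.9 = $9,354.65
Total = $9,363.28 + $9,354.65 = $18,717.93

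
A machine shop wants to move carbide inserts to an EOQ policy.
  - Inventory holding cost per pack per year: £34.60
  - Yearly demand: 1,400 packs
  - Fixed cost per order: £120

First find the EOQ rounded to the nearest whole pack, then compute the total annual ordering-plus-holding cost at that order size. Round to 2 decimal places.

£3,409.67

2DS/H = 2·1,400·120/34.6 = 9,710.98
EOQ = √9,710.98 ≈ 98.54 → Q = 99 packs
Orders/yr = 1,400/99 = 14.141; ordering cost = 14.141 × £120 = £1,696.97
Average inventory = 99/2 = 49.5; holding cost = 49.5 × £34.6 = £1,712.70
Total = £1,696.97 + £1,712.70 = £3,409.67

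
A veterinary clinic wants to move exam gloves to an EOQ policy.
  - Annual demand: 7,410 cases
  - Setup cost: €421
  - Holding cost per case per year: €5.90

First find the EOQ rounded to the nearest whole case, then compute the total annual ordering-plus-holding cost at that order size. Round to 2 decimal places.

€6,067.24

Q* = √(2·D·S / H) = √(2·7,410·421 / 5.9) = √1,057,494.9 ≈ 1,028.35 → Q = 1,028 cases
Annual ordering cost = (D/Q)·S = (7,410/1,028) × 421 = €3,034.64
Annual holding cost  = (Q/2)·H = (1,028/2) × 5.9 = €3,032.60
Total = €3,034.64 + €3,032.60 = €6,067.24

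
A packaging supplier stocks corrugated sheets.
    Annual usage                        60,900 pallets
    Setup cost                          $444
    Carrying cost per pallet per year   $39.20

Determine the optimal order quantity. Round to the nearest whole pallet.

EOQ = √(2DS/H) = √(2 × 60,900 × 444 / 39.2)
    = √(1,379,571.43) ≈ 1,174.55

1,175 pallets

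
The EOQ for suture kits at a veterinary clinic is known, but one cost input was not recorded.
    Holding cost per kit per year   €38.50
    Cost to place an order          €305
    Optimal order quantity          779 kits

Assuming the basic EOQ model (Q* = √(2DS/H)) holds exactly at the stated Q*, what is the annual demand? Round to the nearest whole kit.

38,301 kits per year

EOQ relation: Q² = 2DS/H, so rearrange for the unknown.
D = Q²H / (2S) = 779² × 38.5 / (2 × 305) = 38,300.62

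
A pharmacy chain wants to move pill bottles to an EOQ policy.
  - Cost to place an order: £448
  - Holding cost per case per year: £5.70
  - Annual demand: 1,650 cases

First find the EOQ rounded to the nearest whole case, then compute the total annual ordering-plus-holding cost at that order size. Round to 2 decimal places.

£2,902.91

Optimal lot size Q* = (2 × 1,650 × £448 / £5.7)^½ ≈ 509.28 → Q = 509 cases
Orders/yr = 1,650/509 = 3.242; ordering cost = 3.242 × £448 = £1,452.26
Average inventory = 509/2 = 254.5; holding cost = 254.5 × £5.7 = £1,450.65
Total = £1,452.26 + £1,450.65 = £2,902.91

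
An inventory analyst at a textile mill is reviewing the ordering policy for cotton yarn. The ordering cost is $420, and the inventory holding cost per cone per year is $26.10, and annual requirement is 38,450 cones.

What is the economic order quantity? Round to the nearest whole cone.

2DS/H = 2·38,450·420/26.1 = 1,237,471.26
EOQ = √1,237,471.26 ≈ 1,112.42

1,112 cones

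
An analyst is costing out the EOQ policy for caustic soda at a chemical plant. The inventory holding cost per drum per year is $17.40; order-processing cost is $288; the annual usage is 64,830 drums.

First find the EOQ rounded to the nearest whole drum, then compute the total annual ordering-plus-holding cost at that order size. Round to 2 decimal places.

$25,490.24

Q* = √(2·D·S / H) = √(2·64,830·288 / 17.4) = √2,146,096.6 ≈ 1,464.96 → Q = 1,465 drums
Ordering: D/Q × S = 64,830/1,465 × $288 = $12,744.74
Holding:  Q/2 × H = 1,465/2 × $17.4 = $12,745.50
Total = $12,744.74 + $12,745.50 = $25,490.24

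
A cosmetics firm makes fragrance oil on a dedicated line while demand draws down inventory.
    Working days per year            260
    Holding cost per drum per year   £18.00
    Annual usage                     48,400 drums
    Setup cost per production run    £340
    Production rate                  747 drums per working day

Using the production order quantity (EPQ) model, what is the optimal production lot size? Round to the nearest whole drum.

1,561 drums

Daily demand d = 48,400/260 = 186.154; p = 747; 1 − d/p = 0.75080
EPQ = √(2DS / (H(1 − d/p)))
    = √(2 × 48,400 × 340 / (18 × 0.75080)) ≈ 1,560.56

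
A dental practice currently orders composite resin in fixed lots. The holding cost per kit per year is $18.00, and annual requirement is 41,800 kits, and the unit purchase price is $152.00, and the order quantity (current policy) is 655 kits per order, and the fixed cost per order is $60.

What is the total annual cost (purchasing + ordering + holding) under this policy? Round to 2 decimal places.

$6,363,324.01

Ordering: D/Q × S = 41,800/655 × $60 = $3,829.01
Holding:  Q/2 × H = 655/2 × $18 = $5,895.00
Purchase cost = D·C = 41,800 × 152 = $6,353,600.00
Total = $3,829.01 + $5,895.00 + $6,353,600.00 = $6,363,324.01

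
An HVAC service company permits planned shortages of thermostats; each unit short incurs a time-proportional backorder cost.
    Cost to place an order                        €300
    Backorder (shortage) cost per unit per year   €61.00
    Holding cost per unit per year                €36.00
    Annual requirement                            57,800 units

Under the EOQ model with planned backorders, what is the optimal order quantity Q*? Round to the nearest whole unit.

Q* = √(2DS/H) · √((H + b)/b)
   = √(2 × 57,800 × 300 / 36) · √((36 + 61) / 61)
   = 981.495 × 1.2610 ≈ 1,237.68

1,238 units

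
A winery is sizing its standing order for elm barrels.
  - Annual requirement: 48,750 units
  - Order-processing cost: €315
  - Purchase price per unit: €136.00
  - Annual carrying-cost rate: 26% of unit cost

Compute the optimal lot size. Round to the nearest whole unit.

932 units

H = i·C = 0.26 × €136 = €35.3600 per unit-year
EOQ = √(2DS/H) = √(2 × 48,750 × 315 / 35.36)
    = √(868,566.18) ≈ 931.97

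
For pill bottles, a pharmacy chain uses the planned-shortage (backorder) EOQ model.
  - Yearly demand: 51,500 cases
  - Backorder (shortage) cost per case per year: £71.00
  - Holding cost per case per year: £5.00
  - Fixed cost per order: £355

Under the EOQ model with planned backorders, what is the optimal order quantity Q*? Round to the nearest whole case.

Q* = √(2DS/H) · √((H + b)/b)
   = √(2 × 51,500 × 355 / 5) · √((5 + 71) / 71)
   = 2,704.256 × 1.0346 ≈ 2,797.86

2,798 cases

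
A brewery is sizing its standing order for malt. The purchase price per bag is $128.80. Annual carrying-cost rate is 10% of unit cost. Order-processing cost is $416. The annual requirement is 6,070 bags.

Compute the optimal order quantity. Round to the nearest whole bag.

626 bags

Carrying cost H = $128.8 × 10% = $12.8800/bag/yr
Optimal lot size Q* = (2 × 6,070 × $416 / $12.88)^½ ≈ 626.18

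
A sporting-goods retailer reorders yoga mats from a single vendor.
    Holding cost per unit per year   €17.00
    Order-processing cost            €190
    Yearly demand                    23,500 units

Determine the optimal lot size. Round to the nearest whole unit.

Optimal lot size Q* = (2 × 23,500 × €190 / €17)^½ ≈ 724.77

725 units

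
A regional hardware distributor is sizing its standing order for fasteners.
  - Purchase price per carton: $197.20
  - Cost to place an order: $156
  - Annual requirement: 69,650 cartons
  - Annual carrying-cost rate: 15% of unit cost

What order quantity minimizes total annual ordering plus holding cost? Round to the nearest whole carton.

857 cartons

Carrying cost H = $197.2 × 15% = $29.5800/carton/yr
Optimal lot size Q* = (2 × 69,650 × $156 / $29.58)^½ ≈ 857.11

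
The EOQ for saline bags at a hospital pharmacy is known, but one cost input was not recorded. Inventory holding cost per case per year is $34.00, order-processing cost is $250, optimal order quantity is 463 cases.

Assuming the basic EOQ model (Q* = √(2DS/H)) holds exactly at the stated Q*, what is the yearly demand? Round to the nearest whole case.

14,577 cases per year

Since Q* = (2DS/H)^½, squaring gives Q*²·H = 2DS.
D = Q²H / (2S) = 463² × 34 / (2 × 250) = 14,577.09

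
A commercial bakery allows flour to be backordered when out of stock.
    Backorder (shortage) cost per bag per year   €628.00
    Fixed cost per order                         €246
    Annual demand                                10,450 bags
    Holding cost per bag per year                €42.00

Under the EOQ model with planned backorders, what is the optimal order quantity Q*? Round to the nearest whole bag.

Basic EOQ = √(2·10,450·246/42) = 349.878
Backorder adjustment √((H+b)/b) = √((42+628)/628) = 1.0329
Q* = 349.878 × 1.0329 ≈ 361.39

361 bags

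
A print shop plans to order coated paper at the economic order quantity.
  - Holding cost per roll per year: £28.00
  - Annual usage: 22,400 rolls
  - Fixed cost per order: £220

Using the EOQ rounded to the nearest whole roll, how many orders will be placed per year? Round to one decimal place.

2DS/H = 2·22,400·220/28 = 352,000.00
EOQ = √352,000.00 ≈ 593.30 → Q = 593
N = D/Q = 22,400/593 ≈ 37.774 orders/yr

37.8 orders per year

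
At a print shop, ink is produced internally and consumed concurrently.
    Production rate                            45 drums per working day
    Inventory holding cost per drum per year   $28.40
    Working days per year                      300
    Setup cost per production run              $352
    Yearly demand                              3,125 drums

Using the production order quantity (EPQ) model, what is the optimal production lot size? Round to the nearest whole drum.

317 drums

d = 3,125/300 = 10.4167 drums/day;  effective holding cost H(1 − d/p) = 28.4·(1 − 10.4167/45) = 21.82593
Q* = √(2DS / H_eff) = √(2·3,125·352 / 21.82593) ≈ 317.49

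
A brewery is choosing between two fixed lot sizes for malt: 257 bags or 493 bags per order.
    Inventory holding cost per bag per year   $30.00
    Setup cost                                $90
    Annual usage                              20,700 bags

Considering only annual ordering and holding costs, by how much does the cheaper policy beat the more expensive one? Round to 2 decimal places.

For each Q, cost = (D/Q)·S + (Q/2)·H.
TC(257) = (20,700/257)×90 + (257/2)×30 = $11,104.03
TC(493) = (20,700/493)×90 + (493/2)×30 = $11,173.90
|ΔTC| = |$11,104.03 − $11,173.90| = $69.88

$69.88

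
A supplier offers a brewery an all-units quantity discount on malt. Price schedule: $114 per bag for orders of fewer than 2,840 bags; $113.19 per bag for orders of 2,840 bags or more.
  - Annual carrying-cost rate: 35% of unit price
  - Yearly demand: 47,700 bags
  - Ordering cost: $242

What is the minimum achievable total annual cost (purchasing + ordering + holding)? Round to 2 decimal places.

H₁ = 35%×$114 = $39.9000;  H₂ = 35%×$113.19 = $39.6165
EOQ₁ = √(2×47,700×242/39.9000) = 760.67  (< 2,840, feasible at tier 1)
EOQ₂ = √(2×47,700×242/39.6165) = 763.39  (< 2,840 → use Q = 2,840 at tier-2 price)
TC(tier 1 (EOQ₁), Q≈760.7) = $5,468,150.67
TC(tier 2, Q≈2,840.0) = $5,459,483.01
Minimum at tier 2: $5,459,483.01

$5,459,483.01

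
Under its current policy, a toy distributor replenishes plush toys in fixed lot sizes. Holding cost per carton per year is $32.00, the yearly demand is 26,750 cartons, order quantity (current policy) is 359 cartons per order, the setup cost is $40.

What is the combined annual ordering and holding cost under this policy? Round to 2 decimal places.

Ordering: D/Q × S = 26,750/359 × $40 = $2,980.50
Holding:  Q/2 × H = 359/2 × $32 = $5,744.00
Total = $2,980.50 + $5,744.00 = $8,724.50

$8,724.50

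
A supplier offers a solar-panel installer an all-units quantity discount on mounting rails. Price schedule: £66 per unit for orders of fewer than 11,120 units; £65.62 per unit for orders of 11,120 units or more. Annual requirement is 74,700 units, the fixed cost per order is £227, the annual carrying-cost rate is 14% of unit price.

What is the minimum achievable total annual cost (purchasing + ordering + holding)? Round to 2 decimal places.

£4,947,902.08

H₁ = 14%×£66 = £9.2400;  H₂ = 14%×£65.62 = £9.1868
EOQ₁ = √(2×74,700×227/9.2400) = 1,915.81  (< 11,120, feasible at tier 1)
EOQ₂ = √(2×74,700×227/9.1868) = 1,921.35  (< 11,120 → use Q = 11,120 at tier-2 price)
TC(tier 1 (EOQ₁), Q≈1,915.8) = £4,947,902.08
TC(tier 2, Q≈11,120.0) = £4,954,417.51
Minimum at tier 1 (EOQ₁): £4,947,902.08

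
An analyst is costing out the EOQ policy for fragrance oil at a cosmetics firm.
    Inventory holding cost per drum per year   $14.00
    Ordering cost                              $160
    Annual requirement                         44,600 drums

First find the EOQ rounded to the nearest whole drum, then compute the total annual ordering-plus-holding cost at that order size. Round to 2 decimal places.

Optimal lot size Q* = (2 × 44,600 × $160 / $14)^½ ≈ 1,009.67 → Q = 1,010 drums
Orders/yr = 44,600/1,010 = 44.158; ordering cost = 44.158 × $160 = $7,065.35
Average inventory = 1,010/2 = 505; holding cost = 505 × $14 = $7,070.00
Total = $7,065.35 + $7,070.00 = $14,135.35

$14,135.35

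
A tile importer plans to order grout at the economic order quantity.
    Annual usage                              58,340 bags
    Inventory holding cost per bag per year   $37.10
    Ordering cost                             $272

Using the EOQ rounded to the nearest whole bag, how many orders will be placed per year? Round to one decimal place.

63.1 orders per year

Q* = √(2·D·S / H) = √(2·58,340·272 / 37.1) = √855,443.7 ≈ 924.90 → Q = 925
N = D/Q = 58,340/925 ≈ 63.070 orders/yr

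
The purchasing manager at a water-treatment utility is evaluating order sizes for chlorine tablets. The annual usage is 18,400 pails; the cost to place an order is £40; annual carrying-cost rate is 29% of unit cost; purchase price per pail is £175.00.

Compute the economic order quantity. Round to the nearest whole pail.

170 pails

Holding cost per pail per year: H = 29% × £175 = £50.7500
EOQ = √(2DS/H) = √(2 × 18,400 × 40 / 50.75)
    = √(29,004.93) ≈ 170.31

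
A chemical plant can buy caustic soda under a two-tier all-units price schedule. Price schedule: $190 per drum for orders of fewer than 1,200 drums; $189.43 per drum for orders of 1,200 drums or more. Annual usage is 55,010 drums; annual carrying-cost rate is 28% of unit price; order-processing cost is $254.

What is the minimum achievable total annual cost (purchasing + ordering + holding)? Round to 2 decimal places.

H₁ = 28%×$190 = $53.2000;  H₂ = 28%×$189.43 = $53.0404
EOQ₁ = √(2×55,010×254/53.2000) = 724.76  (< 1,200, feasible at tier 1)
EOQ₂ = √(2×55,010×254/53.0404) = 725.85  (< 1,200 → use Q = 1,200 at tier-2 price)
TC(tier 1 (EOQ₁), Q≈724.8) = $10,490,457.47
TC(tier 2, Q≈1,200.0) = $10,464,012.32
Minimum at tier 2: $10,464,012.32

$10,464,012.32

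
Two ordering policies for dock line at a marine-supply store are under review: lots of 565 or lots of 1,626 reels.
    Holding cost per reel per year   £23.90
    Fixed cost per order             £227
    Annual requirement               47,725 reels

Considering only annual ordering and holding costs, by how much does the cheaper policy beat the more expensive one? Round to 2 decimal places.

Annual cost at Q: ordering D·S/Q plus holding Q·H/2.
TC(565) = (47,725/565)×227 + (565/2)×23.9 = £25,926.22
TC(1,626) = (47,725/1,626)×227 + (1,626/2)×23.9 = £26,093.42
Lots of 565 are cheaper by £167.20.

£167.20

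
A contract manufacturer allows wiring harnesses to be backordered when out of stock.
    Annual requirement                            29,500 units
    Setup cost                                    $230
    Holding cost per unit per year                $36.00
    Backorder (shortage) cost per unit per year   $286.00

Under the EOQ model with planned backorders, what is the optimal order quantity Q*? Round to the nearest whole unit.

651 units

Q* = √(2DS/H) · √((H + b)/b)
   = √(2 × 29,500 × 230 / 36) · √((36 + 286) / 286)
   = 613.958 × 1.0611 ≈ 651.45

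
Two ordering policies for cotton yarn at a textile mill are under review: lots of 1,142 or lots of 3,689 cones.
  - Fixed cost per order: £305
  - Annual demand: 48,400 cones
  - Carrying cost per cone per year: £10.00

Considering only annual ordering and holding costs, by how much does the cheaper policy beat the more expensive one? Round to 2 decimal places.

£3,810.18

Annual cost at Q: ordering D·S/Q plus holding Q·H/2.
TC(1,142) = (48,400/1,142)×305 + (1,142/2)×10 = £18,636.44
TC(3,689) = (48,400/3,689)×305 + (3,689/2)×10 = £22,446.63
Cheaper: Q = 1,142.  Difference = £3,810.18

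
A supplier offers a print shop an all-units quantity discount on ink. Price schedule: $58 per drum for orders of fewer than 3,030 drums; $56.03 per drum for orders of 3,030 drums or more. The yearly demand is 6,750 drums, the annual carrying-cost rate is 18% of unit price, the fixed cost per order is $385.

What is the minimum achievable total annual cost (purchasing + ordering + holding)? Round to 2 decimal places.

$394,339.55

H₁ = 18%×$58 = $10.4400;  H₂ = 18%×$56.03 = $10.0854
EOQ₁ = √(2×6,750×385/10.4400) = 705.58  (< 3,030, feasible at tier 1)
EOQ₂ = √(2×6,750×385/10.0854) = 717.88  (< 3,030 → use Q = 3,030 at tier-2 price)
TC(tier 1 (EOQ₁), Q≈705.6) = $398,866.27
TC(tier 2, Q≈3,030.0) = $394,339.55
Minimum at tier 2: $394,339.55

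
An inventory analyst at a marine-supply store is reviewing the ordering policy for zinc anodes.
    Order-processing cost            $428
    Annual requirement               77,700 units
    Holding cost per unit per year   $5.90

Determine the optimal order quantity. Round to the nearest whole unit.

3,358 units

Q* = √(2·D·S / H) = √(2·77,700·428 / 5.9) = √11,273,084.7 ≈ 3,357.54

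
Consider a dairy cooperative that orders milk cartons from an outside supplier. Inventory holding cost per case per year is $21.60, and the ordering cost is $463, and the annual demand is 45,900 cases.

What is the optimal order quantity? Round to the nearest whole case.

Q* = √(2·D·S / H) = √(2·45,900·463 / 21.6) = √1,967,750.0 ≈ 1,402.77

1,403 cases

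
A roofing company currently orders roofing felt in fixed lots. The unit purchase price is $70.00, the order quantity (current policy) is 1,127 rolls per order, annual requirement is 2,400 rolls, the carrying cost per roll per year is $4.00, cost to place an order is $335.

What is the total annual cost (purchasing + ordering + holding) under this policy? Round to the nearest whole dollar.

Annual ordering cost = (D/Q)·S = (2,400/1,127) × 335 = $713.40
Annual holding cost  = (Q/2)·H = (1,127/2) × 4 = $2,254.00
Purchase cost = D·C = 2,400 × 70 = $168,000.00
Total = $713.40 + $2,254.00 + $168,000.00 = $170,967.40

$170,967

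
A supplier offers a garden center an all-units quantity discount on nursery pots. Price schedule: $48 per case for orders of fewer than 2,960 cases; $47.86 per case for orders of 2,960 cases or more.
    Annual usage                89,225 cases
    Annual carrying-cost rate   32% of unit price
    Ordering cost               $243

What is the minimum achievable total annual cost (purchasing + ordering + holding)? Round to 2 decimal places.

H₁ = 32%×$48 = $15.3600;  H₂ = 32%×$47.86 = $15.3152
EOQ₁ = √(2×89,225×243/15.3600) = 1,680.22  (< 2,960, feasible at tier 1)
EOQ₂ = √(2×89,225×243/15.3152) = 1,682.67  (< 2,960 → use Q = 2,960 at tier-2 price)
TC(tier 1 (EOQ₁), Q≈1,680.2) = $4,308,608.16
TC(tier 2, Q≈2,960.0) = $4,300,299.89
Minimum at tier 2: $4,300,299.89

$4,300,299.89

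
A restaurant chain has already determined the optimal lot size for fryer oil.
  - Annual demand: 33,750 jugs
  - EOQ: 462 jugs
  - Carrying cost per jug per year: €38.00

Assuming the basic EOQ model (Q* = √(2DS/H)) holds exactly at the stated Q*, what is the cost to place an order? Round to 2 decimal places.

€120.16

Since Q* = (2DS/H)^½, squaring gives Q*²·H = 2DS.
S = Q²H / (2D) = 462² × 38 / (2 × 33,750) = 120.1611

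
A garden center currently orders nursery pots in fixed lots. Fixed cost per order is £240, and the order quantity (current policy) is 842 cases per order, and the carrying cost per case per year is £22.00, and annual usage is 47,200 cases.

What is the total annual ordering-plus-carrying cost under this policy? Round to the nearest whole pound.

Annual ordering cost = (D/Q)·S = (47,200/842) × 240 = £13,453.68
Annual holding cost  = (Q/2)·H = (842/2) × 22 = £9,262.00
Total = £13,453.68 + £9,262.00 = £22,715.68

£22,716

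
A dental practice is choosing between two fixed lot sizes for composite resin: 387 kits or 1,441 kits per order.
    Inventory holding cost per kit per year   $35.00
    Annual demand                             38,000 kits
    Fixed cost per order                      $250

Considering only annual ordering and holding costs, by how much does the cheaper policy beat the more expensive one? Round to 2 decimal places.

$489.84

For each Q, cost = (D/Q)·S + (Q/2)·H.
TC(387) = (38,000/387)×250 + (387/2)×35 = $31,320.30
TC(1,441) = (38,000/1,441)×250 + (1,441/2)×35 = $31,810.14
Cheaper: Q = 387.  Difference = $489.84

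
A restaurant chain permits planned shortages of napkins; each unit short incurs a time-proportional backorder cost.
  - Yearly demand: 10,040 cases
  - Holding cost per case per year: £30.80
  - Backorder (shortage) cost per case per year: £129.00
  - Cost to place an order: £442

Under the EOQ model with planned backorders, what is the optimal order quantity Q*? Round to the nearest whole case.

597 cases

Q* = √(2DS/H) · √((H + b)/b)
   = √(2 × 10,040 × 442 / 30.8) · √((30.8 + 129) / 129)
   = 536.806 × 1.1130 ≈ 597.46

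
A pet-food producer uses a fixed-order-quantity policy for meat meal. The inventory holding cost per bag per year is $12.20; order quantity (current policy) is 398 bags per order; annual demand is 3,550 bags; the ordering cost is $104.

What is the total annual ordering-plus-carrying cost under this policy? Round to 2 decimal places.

$3,355.44

Ordering: D/Q × S = 3,550/398 × $104 = $927.64
Holding:  Q/2 × H = 398/2 × $12.2 = $2,427.80
Total = $927.64 + $2,427.80 = $3,355.44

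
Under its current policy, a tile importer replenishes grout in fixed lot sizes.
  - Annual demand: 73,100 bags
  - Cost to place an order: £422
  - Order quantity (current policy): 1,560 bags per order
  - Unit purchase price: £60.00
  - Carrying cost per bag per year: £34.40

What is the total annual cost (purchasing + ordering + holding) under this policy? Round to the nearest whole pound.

£4,432,606

Ordering: D/Q × S = 73,100/1,560 × £422 = £19,774.49
Holding:  Q/2 × H = 1,560/2 × £34.4 = £26,832.00
Purchase cost = D·C = 73,100 × 60 = £4,386,000.00
Total = £19,774.49 + £26,832.00 + £4,386,000.00 = £4,432,606.49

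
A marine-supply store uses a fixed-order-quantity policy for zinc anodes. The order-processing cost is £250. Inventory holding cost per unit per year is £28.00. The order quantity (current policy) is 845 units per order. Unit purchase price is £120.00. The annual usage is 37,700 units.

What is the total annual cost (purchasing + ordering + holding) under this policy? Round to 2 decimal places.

£4,546,983.85

Annual ordering cost = (D/Q)·S = (37,700/845) × 250 = £11,153.85
Annual holding cost  = (Q/2)·H = (845/2) × 28 = £11,830.00
Purchase cost = D·C = 37,700 × 120 = £4,524,000.00
Total = £11,153.85 + £11,830.00 + £4,524,000.00 = £4,546,983.85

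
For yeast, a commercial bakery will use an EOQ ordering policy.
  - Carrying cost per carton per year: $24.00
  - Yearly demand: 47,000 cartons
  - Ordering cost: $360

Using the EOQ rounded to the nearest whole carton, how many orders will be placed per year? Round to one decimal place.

39.6 orders per year

Q* = √(2·D·S / H) = √(2·47,000·360 / 24) = √1,410,000.0 ≈ 1,187.43 → Q = 1,187
N = D/Q = 47,000/1,187 ≈ 39.596 orders/yr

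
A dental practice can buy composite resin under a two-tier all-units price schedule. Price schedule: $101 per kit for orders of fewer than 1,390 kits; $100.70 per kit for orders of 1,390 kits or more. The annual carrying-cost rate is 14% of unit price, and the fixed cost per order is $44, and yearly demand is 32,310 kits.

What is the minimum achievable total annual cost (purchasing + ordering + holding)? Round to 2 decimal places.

$3,264,437.87

H₁ = 14%×$101 = $14.1400;  H₂ = 14%×$100.70 = $14.0980
EOQ₁ = √(2×32,310×44/14.1400) = 448.42  (< 1,390, feasible at tier 1)
EOQ₂ = √(2×32,310×44/14.0980) = 449.09  (< 1,390 → use Q = 1,390 at tier-2 price)
TC(tier 1 (EOQ₁), Q≈448.4) = $3,269,650.66
TC(tier 2, Q≈1,390.0) = $3,264,437.87
Minimum at tier 2: $3,264,437.87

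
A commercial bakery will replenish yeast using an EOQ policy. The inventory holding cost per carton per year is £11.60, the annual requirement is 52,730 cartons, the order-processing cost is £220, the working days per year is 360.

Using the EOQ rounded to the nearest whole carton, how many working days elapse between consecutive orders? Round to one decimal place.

9.7 days

EOQ = √(2DS/H) = √(2 × 52,730 × 220 / 11.6)
    = √(2,000,103.45) ≈ 1,414.25 → Q = 1,414 cartons
T = Q/D × 360 days = 1,414/52,730 × 360 = 9.654 days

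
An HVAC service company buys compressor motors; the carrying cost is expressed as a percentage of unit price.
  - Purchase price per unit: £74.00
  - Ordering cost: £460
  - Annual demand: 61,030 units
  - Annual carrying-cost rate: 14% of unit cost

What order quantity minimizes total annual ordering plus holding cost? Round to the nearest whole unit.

2,328 units

Carrying cost H = £74 × 14% = £10.3600/unit/yr
EOQ = √(2DS/H) = √(2 × 61,030 × 460 / 10.36)
    = √(5,419,652.51) ≈ 2,328.01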